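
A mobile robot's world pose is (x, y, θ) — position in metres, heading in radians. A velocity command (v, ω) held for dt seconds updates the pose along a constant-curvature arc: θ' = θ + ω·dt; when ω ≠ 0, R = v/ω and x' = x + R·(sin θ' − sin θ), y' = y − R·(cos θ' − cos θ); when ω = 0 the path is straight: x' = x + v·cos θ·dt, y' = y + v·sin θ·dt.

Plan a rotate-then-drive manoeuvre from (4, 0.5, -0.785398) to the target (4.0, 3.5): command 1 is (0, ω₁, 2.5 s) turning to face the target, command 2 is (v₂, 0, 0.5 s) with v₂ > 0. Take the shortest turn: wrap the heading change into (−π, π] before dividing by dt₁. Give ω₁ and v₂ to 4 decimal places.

heading to target = atan2(3.5−0.5, 4−4) = 1.5708
Δθ = wrap(1.5708 − -0.7854) = 2.3562; ω₁ = Δθ/dt₁ = 0.9425
distance = √((4−4)² + (3.5−0.5)²) = 3.0000; v₂ = distance/dt₂ = 6.0000

ω₁ = 0.9425, v₂ = 6.0000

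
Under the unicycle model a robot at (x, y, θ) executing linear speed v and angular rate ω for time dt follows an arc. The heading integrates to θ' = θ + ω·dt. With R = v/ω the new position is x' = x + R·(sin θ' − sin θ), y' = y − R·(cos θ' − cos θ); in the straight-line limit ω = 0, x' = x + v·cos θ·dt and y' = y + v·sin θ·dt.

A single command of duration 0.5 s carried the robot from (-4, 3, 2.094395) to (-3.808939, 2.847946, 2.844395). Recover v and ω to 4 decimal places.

Δθ = 2.844395 − 2.094395 = 0.750000
ω = Δθ/dt = 0.750000/0.5 = 1.5000
R = Δx/(sin θ' − sin θ) = -0.3333
v = R·ω = -0.3333·1.5000 = -0.5000

v = -0.5000, ω = 1.5000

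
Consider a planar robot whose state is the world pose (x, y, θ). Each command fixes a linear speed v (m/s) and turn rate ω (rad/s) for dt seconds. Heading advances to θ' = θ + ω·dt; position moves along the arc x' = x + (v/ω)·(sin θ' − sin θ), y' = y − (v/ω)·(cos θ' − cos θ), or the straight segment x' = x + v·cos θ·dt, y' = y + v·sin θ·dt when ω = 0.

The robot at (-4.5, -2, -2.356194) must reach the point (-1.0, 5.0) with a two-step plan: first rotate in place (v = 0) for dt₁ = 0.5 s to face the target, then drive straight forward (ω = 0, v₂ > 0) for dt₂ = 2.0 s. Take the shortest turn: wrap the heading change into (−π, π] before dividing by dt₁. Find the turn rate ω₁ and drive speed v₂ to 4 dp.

ω₁ = -5.6397, v₂ = 3.9131

heading to target = atan2(5−-2, -1−-4.5) = 1.1071
Δθ = wrap(1.1071 − -2.3562) = -2.8198; ω₁ = Δθ/dt₁ = -5.6397
distance = √((-1−-4.5)² + (5−-2)²) = 7.8262; v₂ = distance/dt₂ = 3.9131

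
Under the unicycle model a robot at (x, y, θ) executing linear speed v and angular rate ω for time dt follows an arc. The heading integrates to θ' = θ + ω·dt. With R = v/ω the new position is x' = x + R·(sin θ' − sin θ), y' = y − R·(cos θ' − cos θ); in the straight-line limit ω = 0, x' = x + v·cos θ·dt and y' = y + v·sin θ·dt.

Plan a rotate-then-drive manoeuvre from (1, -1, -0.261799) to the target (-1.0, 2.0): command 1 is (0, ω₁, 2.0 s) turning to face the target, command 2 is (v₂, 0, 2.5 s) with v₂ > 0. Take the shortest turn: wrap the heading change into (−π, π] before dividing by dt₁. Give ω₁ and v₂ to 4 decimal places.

heading to target = atan2(2−-1, -1−1) = 2.1588
Δθ = wrap(2.1588 − -0.2618) = 2.4206; ω₁ = Δθ/dt₁ = 1.2103
distance = √((-1−1)² + (2−-1)²) = 3.6056; v₂ = distance/dt₂ = 1.4422

ω₁ = 1.2103, v₂ = 1.4422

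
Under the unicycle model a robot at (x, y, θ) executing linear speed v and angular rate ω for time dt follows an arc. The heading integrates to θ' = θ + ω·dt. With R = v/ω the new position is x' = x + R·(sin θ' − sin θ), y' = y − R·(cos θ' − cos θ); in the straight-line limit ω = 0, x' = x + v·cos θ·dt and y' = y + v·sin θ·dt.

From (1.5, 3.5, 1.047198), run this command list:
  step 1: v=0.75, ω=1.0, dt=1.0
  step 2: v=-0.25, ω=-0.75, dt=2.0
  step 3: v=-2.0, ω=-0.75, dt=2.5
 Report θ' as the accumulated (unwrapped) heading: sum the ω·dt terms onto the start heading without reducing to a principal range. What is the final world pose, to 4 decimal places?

(-2.5816, 5.4171, -1.3278)

step 1: θ'=2.0472 (R=0.7500) → pose (1.5170, 4.2189, 2.0472)
step 2: θ'=0.5472 (R=0.3333) → pose (1.3942, 3.7814, 0.5472)
step 3: θ'=-1.3278 (R=2.6667) → pose (-2.5816, 5.4171, -1.3278)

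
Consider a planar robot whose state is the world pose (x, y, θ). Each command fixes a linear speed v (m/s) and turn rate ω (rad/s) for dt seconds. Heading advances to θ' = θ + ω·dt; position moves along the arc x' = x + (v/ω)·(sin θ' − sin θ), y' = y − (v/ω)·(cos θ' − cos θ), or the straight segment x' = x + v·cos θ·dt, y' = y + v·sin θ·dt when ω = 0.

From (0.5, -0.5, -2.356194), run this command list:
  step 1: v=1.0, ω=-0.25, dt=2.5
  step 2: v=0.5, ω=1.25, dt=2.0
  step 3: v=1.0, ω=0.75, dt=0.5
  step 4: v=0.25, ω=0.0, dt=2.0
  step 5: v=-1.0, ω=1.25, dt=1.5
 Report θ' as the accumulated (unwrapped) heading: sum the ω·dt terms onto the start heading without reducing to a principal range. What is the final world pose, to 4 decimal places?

step 1: θ'=-2.9812 (R=-4.0000) → pose (-1.6896, -1.6202, -2.9812)
step 2: θ'=-0.4812 (R=0.4000) → pose (-1.8108, -2.3697, -0.4812)
step 3: θ'=-0.1062 (R=1.3333) → pose (-1.3350, -2.5136, -0.1062)
step 4: θ'=-0.1062 (straight) → pose (-0.8379, -2.5666, -0.1062)
step 5: θ'=1.7688 (R=-0.8000) → pose (-1.7070, -3.5194, 1.7688)

(-1.7070, -3.5194, 1.7688)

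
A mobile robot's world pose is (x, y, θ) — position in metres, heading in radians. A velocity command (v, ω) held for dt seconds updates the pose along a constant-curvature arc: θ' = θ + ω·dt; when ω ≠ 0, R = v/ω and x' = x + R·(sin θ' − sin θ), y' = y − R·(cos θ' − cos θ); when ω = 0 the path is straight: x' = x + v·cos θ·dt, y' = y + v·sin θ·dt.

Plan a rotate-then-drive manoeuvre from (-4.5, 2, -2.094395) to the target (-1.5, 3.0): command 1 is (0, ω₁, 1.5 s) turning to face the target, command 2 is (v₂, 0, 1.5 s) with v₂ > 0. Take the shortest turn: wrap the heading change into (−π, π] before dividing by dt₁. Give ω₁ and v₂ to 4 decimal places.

heading to target = atan2(3−2, -1.5−-4.5) = 0.3218
Δθ = wrap(0.3218 − -2.0944) = 2.4161; ω₁ = Δθ/dt₁ = 1.6108
distance = √((-1.5−-4.5)² + (3−2)²) = 3.1623; v₂ = distance/dt₂ = 2.1082

ω₁ = 1.6108, v₂ = 2.1082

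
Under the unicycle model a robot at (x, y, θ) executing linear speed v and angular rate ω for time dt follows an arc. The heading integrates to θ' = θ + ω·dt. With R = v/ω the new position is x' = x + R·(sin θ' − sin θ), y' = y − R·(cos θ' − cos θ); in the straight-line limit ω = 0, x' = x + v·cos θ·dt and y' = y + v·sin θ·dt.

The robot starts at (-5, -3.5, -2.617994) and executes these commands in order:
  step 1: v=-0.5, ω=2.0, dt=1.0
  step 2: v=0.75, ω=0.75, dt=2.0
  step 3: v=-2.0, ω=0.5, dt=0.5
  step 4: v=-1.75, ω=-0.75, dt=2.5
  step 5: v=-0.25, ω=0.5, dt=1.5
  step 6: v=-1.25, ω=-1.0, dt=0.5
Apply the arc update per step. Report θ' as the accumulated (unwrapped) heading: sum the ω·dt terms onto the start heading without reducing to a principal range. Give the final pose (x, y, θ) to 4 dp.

(-8.7946, -4.1898, -0.4930)

step 1: θ'=-0.6180 (R=-0.2500) → pose (-4.9801, -3.0797, -0.6180)
step 2: θ'=0.8820 (R=1.0000) → pose (-3.6287, -2.9003, 0.8820)
step 3: θ'=1.1320 (R=-4.0000) → pose (-4.1617, -3.7433, 1.1320)
step 4: θ'=-0.7430 (R=2.3333) → pose (-7.8525, -4.4704, -0.7430)
step 5: θ'=0.0070 (R=-0.5000) → pose (-8.1943, -4.3386, 0.0070)
step 6: θ'=-0.4930 (R=1.2500) → pose (-8.7946, -4.1898, -0.4930)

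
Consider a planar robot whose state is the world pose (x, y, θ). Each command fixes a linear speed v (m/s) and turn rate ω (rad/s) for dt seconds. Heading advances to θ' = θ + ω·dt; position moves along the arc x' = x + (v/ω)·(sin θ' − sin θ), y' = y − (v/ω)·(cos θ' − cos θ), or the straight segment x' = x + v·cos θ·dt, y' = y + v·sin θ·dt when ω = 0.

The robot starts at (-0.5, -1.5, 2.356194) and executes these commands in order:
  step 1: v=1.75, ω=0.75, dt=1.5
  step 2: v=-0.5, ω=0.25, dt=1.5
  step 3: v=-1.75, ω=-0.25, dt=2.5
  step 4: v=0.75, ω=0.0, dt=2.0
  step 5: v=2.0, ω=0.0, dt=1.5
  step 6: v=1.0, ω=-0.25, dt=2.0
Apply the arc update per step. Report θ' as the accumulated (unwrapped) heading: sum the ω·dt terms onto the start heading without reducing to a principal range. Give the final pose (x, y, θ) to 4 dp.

(-4.7577, 1.0231, 2.7312)

step 1: θ'=3.4812 (R=2.3333) → pose (-2.9272, -0.9498, 3.4812)
step 2: θ'=3.8562 (R=-2.0000) → pose (-2.2828, -0.5748, 3.8562)
step 3: θ'=3.2312 (R=7.0000) → pose (1.6781, 1.1097, 3.2312)
step 4: θ'=3.2312 (straight) → pose (0.1841, 0.9754, 3.2312)
step 5: θ'=3.2312 (straight) → pose (-2.8039, 0.7070, 3.2312)
step 6: θ'=2.7312 (R=-4.0000) → pose (-4.7577, 1.0231, 2.7312)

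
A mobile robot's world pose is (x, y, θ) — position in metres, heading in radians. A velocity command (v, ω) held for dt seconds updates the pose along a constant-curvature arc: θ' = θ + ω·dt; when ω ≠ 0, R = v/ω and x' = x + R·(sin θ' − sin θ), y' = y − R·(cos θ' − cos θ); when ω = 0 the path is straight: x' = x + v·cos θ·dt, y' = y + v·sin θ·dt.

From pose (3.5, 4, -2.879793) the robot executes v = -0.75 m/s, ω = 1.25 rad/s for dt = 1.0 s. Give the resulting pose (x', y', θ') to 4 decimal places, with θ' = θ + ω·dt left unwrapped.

(3.9437, 4.5442, -1.6298)

θ' = -2.8798 + 1.25·1.0 = -1.6298
R = v/ω = -0.75/1.25 = -0.6000
x' = 3.5 + -0.6000·(sin -1.6298 − sin -2.8798) = 3.9437
y' = 4 − -0.6000·(cos -1.6298 − cos -2.8798) = 4.5442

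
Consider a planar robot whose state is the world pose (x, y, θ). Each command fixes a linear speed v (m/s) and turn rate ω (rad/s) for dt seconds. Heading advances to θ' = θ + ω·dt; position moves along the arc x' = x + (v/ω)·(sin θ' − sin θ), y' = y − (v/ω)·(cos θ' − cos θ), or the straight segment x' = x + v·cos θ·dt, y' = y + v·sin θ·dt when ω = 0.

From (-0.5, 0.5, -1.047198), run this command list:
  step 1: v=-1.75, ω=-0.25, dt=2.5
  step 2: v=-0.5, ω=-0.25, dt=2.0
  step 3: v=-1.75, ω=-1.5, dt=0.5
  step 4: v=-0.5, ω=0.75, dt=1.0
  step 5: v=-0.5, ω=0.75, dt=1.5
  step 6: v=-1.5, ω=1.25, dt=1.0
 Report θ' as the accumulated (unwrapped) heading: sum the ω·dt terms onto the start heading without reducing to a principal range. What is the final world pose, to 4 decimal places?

(-1.2018, 7.6758, 0.2028)

step 1: θ'=-1.6722 (R=7.0000) → pose (-1.4019, 4.7086, -1.6722)
step 2: θ'=-2.1722 (R=2.0000) → pose (-1.0612, 5.6377, -2.1722)
step 3: θ'=-2.9222 (R=1.1667) → pose (-0.3532, 6.1163, -2.9222)
step 4: θ'=-2.1722 (R=-0.6667) → pose (0.0514, 6.3898, -2.1722)
step 5: θ'=-1.0472 (R=-0.6667) → pose (0.0791, 7.1004, -1.0472)
step 6: θ'=0.2028 (R=-1.2000) → pose (-1.2018, 7.6758, 0.2028)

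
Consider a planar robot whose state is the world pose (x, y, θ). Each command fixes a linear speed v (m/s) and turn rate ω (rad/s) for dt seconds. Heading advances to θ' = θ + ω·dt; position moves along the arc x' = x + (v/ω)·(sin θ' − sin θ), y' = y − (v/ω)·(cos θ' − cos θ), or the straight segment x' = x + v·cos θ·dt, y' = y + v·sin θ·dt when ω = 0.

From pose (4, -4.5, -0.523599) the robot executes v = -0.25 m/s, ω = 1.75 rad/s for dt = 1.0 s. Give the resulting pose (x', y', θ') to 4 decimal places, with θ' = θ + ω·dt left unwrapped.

(3.7941, -4.5755, 1.2264)

θ' = -0.5236 + 1.75·1.0 = 1.2264
R = v/ω = -0.25/1.75 = -0.1429
x' = 4 + -0.1429·(sin 1.2264 − sin -0.5236) = 3.7941
y' = -4.5 − -0.1429·(cos 1.2264 − cos -0.5236) = -4.5755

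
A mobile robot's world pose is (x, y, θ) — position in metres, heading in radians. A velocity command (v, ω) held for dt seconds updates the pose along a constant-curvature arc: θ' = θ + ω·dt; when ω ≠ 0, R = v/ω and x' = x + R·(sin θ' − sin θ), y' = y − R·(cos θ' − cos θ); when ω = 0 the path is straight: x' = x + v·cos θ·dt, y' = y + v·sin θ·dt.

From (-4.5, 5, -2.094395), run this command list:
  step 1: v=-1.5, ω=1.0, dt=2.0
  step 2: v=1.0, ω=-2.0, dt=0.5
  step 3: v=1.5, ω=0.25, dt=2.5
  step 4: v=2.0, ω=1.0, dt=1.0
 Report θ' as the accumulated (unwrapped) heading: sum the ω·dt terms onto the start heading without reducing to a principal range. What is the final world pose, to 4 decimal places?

(-0.7258, 4.4340, 0.5306)

step 1: θ'=-0.0944 (R=-1.5000) → pose (-5.6577, 7.2433, -0.0944)
step 2: θ'=-1.0944 (R=-0.5000) → pose (-5.2605, 6.9748, -1.0944)
step 3: θ'=-0.4694 (R=6.0000) → pose (-2.6426, 4.3753, -0.4694)
step 4: θ'=0.5306 (R=2.0000) → pose (-0.7258, 4.4340, 0.5306)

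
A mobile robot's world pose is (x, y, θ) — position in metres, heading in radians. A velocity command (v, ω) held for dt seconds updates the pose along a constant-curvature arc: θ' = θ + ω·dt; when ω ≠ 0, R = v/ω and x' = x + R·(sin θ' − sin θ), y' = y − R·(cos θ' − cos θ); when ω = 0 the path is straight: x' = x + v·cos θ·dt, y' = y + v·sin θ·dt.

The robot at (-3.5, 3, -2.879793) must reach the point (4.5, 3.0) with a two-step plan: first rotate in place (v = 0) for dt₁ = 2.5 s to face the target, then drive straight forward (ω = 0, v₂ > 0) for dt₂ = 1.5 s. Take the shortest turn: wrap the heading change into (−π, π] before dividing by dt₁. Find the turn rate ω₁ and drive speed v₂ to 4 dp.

heading to target = atan2(3−3, 4.5−-3.5) = 0.0000
Δθ = wrap(0.0000 − -2.8798) = 2.8798; ω₁ = Δθ/dt₁ = 1.1519
distance = √((4.5−-3.5)² + (3−3)²) = 8.0000; v₂ = distance/dt₂ = 5.3333

ω₁ = 1.1519, v₂ = 5.3333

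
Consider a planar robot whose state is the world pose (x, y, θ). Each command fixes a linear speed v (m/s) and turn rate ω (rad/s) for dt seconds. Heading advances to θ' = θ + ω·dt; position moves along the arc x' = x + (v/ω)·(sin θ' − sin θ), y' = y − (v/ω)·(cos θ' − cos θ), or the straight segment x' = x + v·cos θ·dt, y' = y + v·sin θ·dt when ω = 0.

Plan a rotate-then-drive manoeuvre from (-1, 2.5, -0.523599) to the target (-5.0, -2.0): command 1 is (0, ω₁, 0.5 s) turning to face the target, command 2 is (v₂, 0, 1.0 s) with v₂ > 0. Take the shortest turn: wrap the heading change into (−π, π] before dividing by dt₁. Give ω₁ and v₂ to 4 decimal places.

ω₁ = -3.5477, v₂ = 6.0208

heading to target = atan2(-2−2.5, -5−-1) = -2.2974
Δθ = wrap(-2.2974 − -0.5236) = -1.7738; ω₁ = Δθ/dt₁ = -3.5477
distance = √((-5−-1)² + (-2−2.5)²) = 6.0208; v₂ = distance/dt₂ = 6.0208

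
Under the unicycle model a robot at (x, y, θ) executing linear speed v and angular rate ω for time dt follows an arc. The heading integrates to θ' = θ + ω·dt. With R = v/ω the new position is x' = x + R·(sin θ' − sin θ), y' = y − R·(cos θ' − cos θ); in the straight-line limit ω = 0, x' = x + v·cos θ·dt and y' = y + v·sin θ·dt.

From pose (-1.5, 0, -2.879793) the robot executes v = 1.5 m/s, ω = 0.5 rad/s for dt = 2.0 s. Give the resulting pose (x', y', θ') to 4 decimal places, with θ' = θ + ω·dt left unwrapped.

(-3.5815, -1.9855, -1.8798)

θ' = -2.8798 + 0.5·2.0 = -1.8798
R = v/ω = 1.5/0.5 = 3.0000
x' = -1.5 + 3.0000·(sin -1.8798 − sin -2.8798) = -3.5815
y' = 0 − 3.0000·(cos -1.8798 − cos -2.8798) = -1.9855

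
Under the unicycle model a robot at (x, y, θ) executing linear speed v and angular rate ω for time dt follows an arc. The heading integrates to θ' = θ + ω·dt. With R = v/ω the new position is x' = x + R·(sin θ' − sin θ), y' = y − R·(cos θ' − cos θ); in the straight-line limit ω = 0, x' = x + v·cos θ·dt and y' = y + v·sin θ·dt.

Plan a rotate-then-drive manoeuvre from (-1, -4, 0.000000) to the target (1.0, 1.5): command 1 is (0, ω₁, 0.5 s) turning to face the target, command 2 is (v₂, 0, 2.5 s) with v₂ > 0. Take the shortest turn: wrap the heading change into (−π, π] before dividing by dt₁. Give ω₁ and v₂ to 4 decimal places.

ω₁ = 2.4441, v₂ = 2.3409

heading to target = atan2(1.5−-4, 1−-1) = 1.2220
Δθ = wrap(1.2220 − 0.0000) = 1.2220; ω₁ = Δθ/dt₁ = 2.4441
distance = √((1−-1)² + (1.5−-4)²) = 5.8523; v₂ = distance/dt₂ = 2.3409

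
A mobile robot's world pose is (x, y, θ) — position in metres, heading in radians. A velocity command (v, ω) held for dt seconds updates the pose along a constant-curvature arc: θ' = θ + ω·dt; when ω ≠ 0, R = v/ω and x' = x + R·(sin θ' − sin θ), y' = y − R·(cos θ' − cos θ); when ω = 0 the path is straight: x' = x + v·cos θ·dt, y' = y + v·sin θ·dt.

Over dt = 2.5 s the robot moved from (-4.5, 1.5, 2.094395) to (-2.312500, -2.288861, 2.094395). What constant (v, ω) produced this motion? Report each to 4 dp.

Δθ = 2.094395 − 2.094395 = 0.000000
ω = Δθ/dt = 0.000000/2.5 = 0.0000
ω = 0 → v = (Δx·cos θ + Δy·sin θ)/dt = -1.7500

v = -1.7500, ω = 0.0000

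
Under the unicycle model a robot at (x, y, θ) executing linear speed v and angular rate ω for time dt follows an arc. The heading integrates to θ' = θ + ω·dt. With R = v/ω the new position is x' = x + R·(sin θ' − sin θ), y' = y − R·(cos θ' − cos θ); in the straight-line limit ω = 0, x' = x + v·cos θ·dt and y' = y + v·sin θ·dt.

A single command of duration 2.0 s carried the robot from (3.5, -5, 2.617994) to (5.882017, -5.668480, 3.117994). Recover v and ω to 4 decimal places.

Δθ = 3.117994 − 2.617994 = 0.500000
ω = Δθ/dt = 0.500000/2.0 = 0.2500
R = Δx/(sin θ' − sin θ) = -5.0000
v = R·ω = -5.0000·0.2500 = -1.2500

v = -1.2500, ω = 0.2500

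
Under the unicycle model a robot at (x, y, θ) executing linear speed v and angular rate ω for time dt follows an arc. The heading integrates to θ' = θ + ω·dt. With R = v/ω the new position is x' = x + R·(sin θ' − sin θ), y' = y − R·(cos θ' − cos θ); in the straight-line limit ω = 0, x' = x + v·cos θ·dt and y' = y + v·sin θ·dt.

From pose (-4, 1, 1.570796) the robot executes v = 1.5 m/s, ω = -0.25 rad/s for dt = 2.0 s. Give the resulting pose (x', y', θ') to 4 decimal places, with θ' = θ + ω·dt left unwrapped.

(-3.2655, 3.8766, 1.0708)

θ' = 1.5708 + -0.25·2.0 = 1.0708
R = v/ω = 1.5/-0.25 = -6.0000
x' = -4 + -6.0000·(sin 1.0708 − sin 1.5708) = -3.2655
y' = 1 − -6.0000·(cos 1.0708 − cos 1.5708) = 3.8766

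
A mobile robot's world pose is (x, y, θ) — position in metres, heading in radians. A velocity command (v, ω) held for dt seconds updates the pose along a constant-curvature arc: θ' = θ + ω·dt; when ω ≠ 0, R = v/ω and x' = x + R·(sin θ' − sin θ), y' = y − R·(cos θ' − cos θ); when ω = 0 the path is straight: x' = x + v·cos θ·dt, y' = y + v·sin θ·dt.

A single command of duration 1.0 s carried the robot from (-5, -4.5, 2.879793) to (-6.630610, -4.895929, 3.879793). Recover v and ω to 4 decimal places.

v = 1.7500, ω = 1.0000

Δθ = 3.879793 − 2.879793 = 1.000000
ω = Δθ/dt = 1.000000/1.0 = 1.0000
R = Δx/(sin θ' − sin θ) = 1.7500
v = R·ω = 1.7500·1.0000 = 1.7500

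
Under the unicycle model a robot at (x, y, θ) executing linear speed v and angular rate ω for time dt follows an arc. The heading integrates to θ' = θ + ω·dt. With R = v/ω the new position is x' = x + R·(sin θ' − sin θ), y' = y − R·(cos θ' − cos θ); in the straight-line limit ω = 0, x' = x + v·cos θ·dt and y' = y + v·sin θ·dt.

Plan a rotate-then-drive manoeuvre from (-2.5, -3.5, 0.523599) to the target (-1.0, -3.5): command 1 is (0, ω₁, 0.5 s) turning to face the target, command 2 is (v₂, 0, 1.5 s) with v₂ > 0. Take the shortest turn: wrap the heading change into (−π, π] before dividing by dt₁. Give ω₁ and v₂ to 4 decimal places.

heading to target = atan2(-3.5−-3.5, -1−-2.5) = 0.0000
Δθ = wrap(0.0000 − 0.5236) = -0.5236; ω₁ = Δθ/dt₁ = -1.0472
distance = √((-1−-2.5)² + (-3.5−-3.5)²) = 1.5000; v₂ = distance/dt₂ = 1.0000

ω₁ = -1.0472, v₂ = 1.0000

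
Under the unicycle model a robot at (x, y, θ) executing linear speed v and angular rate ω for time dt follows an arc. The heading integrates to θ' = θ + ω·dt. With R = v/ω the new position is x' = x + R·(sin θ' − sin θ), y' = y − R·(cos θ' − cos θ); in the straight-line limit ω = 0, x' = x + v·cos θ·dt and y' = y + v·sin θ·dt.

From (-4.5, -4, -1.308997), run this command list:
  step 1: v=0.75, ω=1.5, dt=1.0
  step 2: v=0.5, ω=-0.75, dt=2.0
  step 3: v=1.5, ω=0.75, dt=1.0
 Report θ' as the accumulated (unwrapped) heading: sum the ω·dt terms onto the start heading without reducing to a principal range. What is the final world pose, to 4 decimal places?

(-2.2804, -6.0214, -0.5590)

step 1: θ'=0.1910 (R=0.5000) → pose (-3.9221, -4.3615, 0.1910)
step 2: θ'=-1.3090 (R=-0.6667) → pose (-3.1516, -4.8435, -1.3090)
step 3: θ'=-0.5590 (R=2.0000) → pose (-2.2804, -6.0214, -0.5590)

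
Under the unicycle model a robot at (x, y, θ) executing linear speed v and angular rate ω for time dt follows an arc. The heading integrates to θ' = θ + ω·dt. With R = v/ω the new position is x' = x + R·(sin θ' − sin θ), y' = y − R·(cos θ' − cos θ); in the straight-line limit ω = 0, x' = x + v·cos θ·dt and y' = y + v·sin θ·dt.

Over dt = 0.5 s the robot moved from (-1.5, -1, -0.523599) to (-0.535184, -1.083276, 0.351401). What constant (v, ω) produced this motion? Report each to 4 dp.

Δθ = 0.351401 − -0.523599 = 0.875000
ω = Δθ/dt = 0.875000/0.5 = 1.7500
R = Δx/(sin θ' − sin θ) = 1.1429
v = R·ω = 1.1429·1.7500 = 2.0000

v = 2.0000, ω = 1.7500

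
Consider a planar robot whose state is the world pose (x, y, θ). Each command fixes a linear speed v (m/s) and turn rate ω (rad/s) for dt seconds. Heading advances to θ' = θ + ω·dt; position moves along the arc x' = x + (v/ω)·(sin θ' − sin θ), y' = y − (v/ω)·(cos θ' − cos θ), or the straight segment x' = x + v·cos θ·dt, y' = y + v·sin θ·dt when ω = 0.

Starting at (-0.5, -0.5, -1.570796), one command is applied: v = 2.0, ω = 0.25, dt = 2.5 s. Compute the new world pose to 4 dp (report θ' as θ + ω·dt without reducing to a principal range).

θ' = -1.5708 + 0.25·2.5 = -0.9458
R = v/ω = 2.0/0.25 = 8.0000
x' = -0.5 + 8.0000·(sin -0.9458 − sin -1.5708) = 1.0123
y' = -0.5 − 8.0000·(cos -0.9458 − cos -1.5708) = -5.1808

(1.0123, -5.1808, -0.9458)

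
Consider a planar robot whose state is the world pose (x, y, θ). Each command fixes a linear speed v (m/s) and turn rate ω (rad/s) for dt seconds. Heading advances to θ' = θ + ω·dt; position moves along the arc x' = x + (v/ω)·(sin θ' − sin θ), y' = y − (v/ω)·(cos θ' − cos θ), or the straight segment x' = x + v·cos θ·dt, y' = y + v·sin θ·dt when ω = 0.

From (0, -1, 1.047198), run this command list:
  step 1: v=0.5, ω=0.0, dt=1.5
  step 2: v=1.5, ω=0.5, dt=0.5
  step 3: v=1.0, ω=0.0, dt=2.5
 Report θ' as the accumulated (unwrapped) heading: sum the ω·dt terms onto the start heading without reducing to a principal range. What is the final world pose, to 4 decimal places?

(1.3408, 2.7459, 1.2972)

step 1: θ'=1.0472 (straight) → pose (0.3750, -0.3505, 1.0472)
step 2: θ'=1.2972 (R=3.0000) → pose (0.6653, 0.3389, 1.2972)
step 3: θ'=1.2972 (straight) → pose (1.3408, 2.7459, 1.2972)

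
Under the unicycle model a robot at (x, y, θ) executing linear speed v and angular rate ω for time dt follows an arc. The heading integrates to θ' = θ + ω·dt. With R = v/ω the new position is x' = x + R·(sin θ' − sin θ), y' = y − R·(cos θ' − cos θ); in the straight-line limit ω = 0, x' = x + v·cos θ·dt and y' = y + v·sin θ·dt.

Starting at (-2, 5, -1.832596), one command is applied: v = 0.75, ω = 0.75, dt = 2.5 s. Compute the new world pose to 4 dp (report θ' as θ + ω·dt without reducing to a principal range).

θ' = -1.8326 + 0.75·2.5 = 0.0424
R = v/ω = 0.75/0.75 = 1.0000
x' = -2 + 1.0000·(sin 0.0424 − sin -1.8326) = -0.9917
y' = 5 − 1.0000·(cos 0.0424 − cos -1.8326) = 3.7421

(-0.9917, 3.7421, 0.0424)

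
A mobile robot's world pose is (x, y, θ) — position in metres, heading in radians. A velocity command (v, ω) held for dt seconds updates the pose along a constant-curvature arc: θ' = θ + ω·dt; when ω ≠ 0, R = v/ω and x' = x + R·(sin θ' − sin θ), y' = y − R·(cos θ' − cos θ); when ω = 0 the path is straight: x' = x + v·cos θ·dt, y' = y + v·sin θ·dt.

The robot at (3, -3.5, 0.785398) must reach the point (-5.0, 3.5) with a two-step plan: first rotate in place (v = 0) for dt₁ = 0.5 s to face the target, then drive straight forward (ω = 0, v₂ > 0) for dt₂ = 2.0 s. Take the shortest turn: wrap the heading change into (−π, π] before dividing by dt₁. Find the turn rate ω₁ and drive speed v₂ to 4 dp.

heading to target = atan2(3.5−-3.5, -5−3) = 2.4228
Δθ = wrap(2.4228 − 0.7854) = 1.6374; ω₁ = Δθ/dt₁ = 3.2747
distance = √((-5−3)² + (3.5−-3.5)²) = 10.6301; v₂ = distance/dt₂ = 5.3151

ω₁ = 3.2747, v₂ = 5.3151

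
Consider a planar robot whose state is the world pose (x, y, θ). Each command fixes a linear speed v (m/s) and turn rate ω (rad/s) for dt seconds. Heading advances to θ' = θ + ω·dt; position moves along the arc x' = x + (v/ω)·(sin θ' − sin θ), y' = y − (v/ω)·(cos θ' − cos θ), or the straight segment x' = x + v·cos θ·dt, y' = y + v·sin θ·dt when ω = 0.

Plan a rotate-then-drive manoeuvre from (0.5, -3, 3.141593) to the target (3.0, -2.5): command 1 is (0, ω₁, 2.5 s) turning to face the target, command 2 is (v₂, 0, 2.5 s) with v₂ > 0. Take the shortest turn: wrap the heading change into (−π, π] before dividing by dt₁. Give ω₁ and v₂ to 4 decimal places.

heading to target = atan2(-2.5−-3, 3−0.5) = 0.1974
Δθ = wrap(0.1974 − 3.1416) = -2.9442; ω₁ = Δθ/dt₁ = -1.1777
distance = √((3−0.5)² + (-2.5−-3)²) = 2.5495; v₂ = distance/dt₂ = 1.0198

ω₁ = -1.1777, v₂ = 1.0198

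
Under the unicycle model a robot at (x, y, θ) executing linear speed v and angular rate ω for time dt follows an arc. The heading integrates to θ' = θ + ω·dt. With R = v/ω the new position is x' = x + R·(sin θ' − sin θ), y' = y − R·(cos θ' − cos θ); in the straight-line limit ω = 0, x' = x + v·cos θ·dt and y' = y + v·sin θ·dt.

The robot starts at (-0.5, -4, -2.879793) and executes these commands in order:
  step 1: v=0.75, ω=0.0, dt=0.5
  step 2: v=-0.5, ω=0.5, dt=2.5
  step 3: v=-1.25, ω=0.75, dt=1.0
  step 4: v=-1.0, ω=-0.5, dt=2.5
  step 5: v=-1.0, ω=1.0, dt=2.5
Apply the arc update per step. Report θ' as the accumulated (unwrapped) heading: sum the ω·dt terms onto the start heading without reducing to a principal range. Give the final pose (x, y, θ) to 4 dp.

(-1.8662, 1.7682, 0.3702)

step 1: θ'=-2.8798 (straight) → pose (-0.8622, -4.0971, -2.8798)
step 2: θ'=-1.6298 (R=-1.0000) → pose (-0.1228, -3.1901, -1.6298)
step 3: θ'=-0.8798 (R=-1.6667) → pose (-0.5022, -2.0296, -0.8798)
step 4: θ'=-2.1298 (R=2.0000) → pose (-0.6566, 0.3057, -2.1298)
step 5: θ'=0.3702 (R=-1.0000) → pose (-1.8662, 1.7682, 0.3702)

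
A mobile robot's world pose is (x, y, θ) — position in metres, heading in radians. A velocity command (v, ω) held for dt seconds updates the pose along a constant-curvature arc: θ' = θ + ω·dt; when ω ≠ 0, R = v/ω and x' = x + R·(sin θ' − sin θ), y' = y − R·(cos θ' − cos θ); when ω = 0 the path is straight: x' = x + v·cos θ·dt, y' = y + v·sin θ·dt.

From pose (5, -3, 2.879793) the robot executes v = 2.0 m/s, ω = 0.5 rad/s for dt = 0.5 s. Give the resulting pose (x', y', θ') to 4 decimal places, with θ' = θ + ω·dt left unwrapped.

(4.0119, -2.8640, 3.1298)

θ' = 2.8798 + 0.5·0.5 = 3.1298
R = v/ω = 2.0/0.5 = 4.0000
x' = 5 + 4.0000·(sin 3.1298 − sin 2.8798) = 4.0119
y' = -3 − 4.0000·(cos 3.1298 − cos 2.8798) = -2.8640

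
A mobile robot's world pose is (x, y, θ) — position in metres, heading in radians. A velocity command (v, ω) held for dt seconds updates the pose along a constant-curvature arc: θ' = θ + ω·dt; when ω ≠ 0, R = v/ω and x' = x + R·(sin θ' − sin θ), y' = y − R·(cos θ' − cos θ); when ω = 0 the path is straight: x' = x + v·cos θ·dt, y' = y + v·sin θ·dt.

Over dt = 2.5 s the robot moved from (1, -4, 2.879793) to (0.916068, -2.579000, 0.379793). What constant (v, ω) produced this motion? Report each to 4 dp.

v = 0.7500, ω = -1.0000

Δθ = 0.379793 − 2.879793 = -2.500000
ω = Δθ/dt = -2.500000/2.5 = -1.0000
R = −Δy/(cos θ' − cos θ) = -0.7500
v = R·ω = -0.7500·-1.0000 = 0.7500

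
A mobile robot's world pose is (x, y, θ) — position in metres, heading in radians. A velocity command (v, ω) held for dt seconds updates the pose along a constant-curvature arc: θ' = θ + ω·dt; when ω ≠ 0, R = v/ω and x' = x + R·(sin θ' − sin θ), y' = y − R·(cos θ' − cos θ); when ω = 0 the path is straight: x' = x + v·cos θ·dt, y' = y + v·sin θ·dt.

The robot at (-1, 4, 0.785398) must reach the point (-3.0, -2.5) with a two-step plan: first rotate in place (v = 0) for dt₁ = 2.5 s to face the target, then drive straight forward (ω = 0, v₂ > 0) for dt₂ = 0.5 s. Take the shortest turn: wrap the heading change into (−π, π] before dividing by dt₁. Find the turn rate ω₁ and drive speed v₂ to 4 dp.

ω₁ = -1.0619, v₂ = 13.6015

heading to target = atan2(-2.5−4, -3−-1) = -1.8693
Δθ = wrap(-1.8693 − 0.7854) = -2.6547; ω₁ = Δθ/dt₁ = -1.0619
distance = √((-3−-1)² + (-2.5−4)²) = 6.8007; v₂ = distance/dt₂ = 13.6015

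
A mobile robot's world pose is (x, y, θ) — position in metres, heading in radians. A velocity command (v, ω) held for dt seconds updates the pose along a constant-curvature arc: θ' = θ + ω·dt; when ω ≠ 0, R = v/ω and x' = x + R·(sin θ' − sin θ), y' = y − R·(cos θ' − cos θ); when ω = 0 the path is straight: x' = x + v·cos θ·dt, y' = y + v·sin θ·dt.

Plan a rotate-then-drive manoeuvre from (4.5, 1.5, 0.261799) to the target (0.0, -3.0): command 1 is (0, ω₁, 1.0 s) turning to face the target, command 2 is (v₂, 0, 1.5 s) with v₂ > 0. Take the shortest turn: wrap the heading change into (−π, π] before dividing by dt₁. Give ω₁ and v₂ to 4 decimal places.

heading to target = atan2(-3−1.5, 0−4.5) = -2.3562
Δθ = wrap(-2.3562 − 0.2618) = -2.6180; ω₁ = Δθ/dt₁ = -2.6180
distance = √((0−4.5)² + (-3−1.5)²) = 6.3640; v₂ = distance/dt₂ = 4.2426

ω₁ = -2.6180, v₂ = 4.2426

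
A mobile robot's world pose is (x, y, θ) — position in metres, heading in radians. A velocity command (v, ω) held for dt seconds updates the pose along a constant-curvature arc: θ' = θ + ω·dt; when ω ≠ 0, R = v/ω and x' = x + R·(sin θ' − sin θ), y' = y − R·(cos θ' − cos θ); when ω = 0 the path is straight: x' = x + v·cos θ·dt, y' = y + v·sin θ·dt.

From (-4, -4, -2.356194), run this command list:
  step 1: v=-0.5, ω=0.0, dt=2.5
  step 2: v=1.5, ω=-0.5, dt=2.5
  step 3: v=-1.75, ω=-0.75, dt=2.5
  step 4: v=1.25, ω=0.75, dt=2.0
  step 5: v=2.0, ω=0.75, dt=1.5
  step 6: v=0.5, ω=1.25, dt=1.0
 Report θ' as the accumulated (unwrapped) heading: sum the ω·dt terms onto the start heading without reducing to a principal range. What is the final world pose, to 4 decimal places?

(-8.9302, -4.7049, -1.6062)

step 1: θ'=-2.3562 (straight) → pose (-3.1161, -3.1161, -2.3562)
step 2: θ'=-3.6062 (R=-3.0000) → pose (-6.5816, -3.6768, -3.6062)
step 3: θ'=-5.4812 (R=2.3333) → pose (-5.9501, -7.3851, -5.4812)
step 4: θ'=-3.9812 (R=1.6667) → pose (-5.9073, -5.1134, -3.9812)
step 5: θ'=-2.8562 (R=2.6667) → pose (-8.6431, -4.3353, -2.8562)
step 6: θ'=-1.6062 (R=0.4000) → pose (-8.9302, -4.7049, -1.6062)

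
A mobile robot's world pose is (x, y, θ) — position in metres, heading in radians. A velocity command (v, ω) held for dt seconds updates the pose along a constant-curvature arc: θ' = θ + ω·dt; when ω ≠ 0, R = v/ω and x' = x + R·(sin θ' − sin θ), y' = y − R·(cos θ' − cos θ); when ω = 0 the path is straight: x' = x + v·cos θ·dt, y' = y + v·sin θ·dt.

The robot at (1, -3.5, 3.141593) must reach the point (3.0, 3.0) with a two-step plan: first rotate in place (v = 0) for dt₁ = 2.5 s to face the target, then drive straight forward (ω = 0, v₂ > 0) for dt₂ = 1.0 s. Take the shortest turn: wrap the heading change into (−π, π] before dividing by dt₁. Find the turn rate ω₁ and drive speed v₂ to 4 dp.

heading to target = atan2(3−-3.5, 3−1) = 1.2723
Δθ = wrap(1.2723 − 3.1416) = -1.8693; ω₁ = Δθ/dt₁ = -0.7477
distance = √((3−1)² + (3−-3.5)²) = 6.8007; v₂ = distance/dt₂ = 6.8007

ω₁ = -0.7477, v₂ = 6.8007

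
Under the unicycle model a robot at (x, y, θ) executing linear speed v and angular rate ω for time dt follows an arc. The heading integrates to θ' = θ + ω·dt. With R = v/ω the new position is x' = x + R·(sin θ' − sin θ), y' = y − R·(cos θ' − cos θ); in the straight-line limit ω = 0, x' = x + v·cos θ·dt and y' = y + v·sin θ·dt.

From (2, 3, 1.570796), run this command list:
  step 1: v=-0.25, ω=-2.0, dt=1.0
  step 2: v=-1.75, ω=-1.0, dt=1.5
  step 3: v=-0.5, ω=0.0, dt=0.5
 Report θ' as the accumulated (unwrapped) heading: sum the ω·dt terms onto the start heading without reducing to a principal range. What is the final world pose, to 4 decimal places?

step 1: θ'=-0.4292 (R=0.1250) → pose (1.8230, 2.8863, -0.4292)
step 2: θ'=-1.9292 (R=1.7500) → pose (0.9124, 5.0915, -1.9292)
step 3: θ'=-1.9292 (straight) → pose (1.0001, 5.3256, -1.9292)

(1.0001, 5.3256, -1.9292)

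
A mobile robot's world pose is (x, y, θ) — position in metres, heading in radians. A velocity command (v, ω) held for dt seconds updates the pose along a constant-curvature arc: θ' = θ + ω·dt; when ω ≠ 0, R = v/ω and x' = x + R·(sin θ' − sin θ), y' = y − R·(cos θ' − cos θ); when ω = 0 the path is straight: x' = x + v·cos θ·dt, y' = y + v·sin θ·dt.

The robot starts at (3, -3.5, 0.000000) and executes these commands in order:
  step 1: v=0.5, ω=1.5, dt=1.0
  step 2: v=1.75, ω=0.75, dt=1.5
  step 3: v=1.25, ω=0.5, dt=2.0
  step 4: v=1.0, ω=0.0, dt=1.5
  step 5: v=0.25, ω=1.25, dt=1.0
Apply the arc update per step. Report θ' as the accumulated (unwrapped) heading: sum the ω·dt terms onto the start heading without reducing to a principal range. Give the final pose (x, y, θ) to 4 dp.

(-1.6718, -1.8632, 4.8750)

step 1: θ'=1.5000 (R=0.3333) → pose (3.3325, -3.1902, 1.5000)
step 2: θ'=2.6250 (R=2.3333) → pose (2.1575, -0.9963, 2.6250)
step 3: θ'=3.6250 (R=2.5000) → pose (-0.2393, -0.9566, 3.6250)
step 4: θ'=3.6250 (straight) → pose (-1.5674, -1.6538, 3.6250)
step 5: θ'=4.8750 (R=0.2000) → pose (-1.6718, -1.8632, 4.8750)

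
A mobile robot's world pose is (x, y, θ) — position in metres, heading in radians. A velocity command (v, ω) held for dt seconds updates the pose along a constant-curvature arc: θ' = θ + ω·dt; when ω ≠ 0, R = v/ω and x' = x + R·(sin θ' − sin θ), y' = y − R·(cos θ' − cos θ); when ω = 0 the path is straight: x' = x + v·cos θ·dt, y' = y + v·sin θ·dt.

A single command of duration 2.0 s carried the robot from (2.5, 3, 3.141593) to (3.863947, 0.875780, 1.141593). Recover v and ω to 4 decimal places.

v = -1.5000, ω = -1.0000

Δθ = 1.141593 − 3.141593 = -2.000000
ω = Δθ/dt = -2.000000/2.0 = -1.0000
R = −Δy/(cos θ' − cos θ) = 1.5000
v = R·ω = 1.5000·-1.0000 = -1.5000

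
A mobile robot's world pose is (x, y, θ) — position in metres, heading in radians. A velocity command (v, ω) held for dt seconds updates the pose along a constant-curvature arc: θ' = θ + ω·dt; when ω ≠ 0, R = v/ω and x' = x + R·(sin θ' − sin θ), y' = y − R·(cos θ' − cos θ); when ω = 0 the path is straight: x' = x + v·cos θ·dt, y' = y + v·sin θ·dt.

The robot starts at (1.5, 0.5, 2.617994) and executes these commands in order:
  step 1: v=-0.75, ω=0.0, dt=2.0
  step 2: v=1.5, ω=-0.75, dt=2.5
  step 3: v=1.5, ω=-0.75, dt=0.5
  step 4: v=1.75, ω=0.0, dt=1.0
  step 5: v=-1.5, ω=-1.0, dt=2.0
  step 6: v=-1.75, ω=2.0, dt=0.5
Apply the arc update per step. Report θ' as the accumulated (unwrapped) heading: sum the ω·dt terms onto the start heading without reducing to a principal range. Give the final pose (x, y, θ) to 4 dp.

(2.3191, 6.2286, -0.6320)

step 1: θ'=2.6180 (straight) → pose (2.7990, -0.2500, 2.6180)
step 2: θ'=0.7430 (R=-2.0000) → pose (2.4460, 2.9549, 0.7430)
step 3: θ'=0.3680 (R=-2.0000) → pose (3.0795, 3.3482, 0.3680)
step 4: θ'=0.3680 (straight) → pose (4.7124, 3.9777, 0.3680)
step 5: θ'=-1.6320 (R=1.5000) → pose (2.6756, 5.4690, -1.6320)
step 6: θ'=-0.6320 (R=-0.8750) → pose (2.3191, 6.2286, -0.6320)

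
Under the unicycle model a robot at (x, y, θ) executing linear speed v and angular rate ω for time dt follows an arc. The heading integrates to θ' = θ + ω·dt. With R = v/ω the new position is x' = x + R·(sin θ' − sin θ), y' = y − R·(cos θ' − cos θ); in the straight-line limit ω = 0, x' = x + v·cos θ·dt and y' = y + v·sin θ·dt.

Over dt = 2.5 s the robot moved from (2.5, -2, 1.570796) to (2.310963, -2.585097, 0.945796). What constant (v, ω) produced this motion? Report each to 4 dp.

v = -0.2500, ω = -0.2500

Δθ = 0.945796 − 1.570796 = -0.625000
ω = Δθ/dt = -0.625000/2.5 = -0.2500
R = −Δy/(cos θ' − cos θ) = 1.0000
v = R·ω = 1.0000·-0.2500 = -0.2500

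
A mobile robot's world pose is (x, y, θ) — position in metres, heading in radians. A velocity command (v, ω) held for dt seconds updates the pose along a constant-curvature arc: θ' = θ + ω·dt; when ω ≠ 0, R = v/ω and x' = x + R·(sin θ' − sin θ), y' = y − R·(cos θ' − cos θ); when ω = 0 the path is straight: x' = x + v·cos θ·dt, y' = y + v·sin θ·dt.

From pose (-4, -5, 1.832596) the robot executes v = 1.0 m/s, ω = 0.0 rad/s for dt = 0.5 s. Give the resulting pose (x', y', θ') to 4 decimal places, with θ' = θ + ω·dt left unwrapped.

θ' = 1.8326 + 0.0·0.5 = 1.8326
ω = 0 → straight: x' = -4 + 1.0·cos(1.8326)·0.5 = -4.1294
y' = -5 + 1.0·sin(1.8326)·0.5 = -4.5170

(-4.1294, -4.5170, 1.8326)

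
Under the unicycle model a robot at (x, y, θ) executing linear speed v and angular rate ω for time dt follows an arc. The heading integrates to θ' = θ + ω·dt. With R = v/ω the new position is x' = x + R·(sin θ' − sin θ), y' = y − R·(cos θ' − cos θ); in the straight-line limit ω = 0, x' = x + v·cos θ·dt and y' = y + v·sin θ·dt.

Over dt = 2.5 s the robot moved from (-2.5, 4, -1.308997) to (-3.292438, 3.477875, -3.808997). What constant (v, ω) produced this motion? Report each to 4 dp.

v = 0.5000, ω = -1.0000

Δθ = -3.808997 − -1.308997 = -2.500000
ω = Δθ/dt = -2.500000/2.5 = -1.0000
R = Δx/(sin θ' − sin θ) = -0.5000
v = R·ω = -0.5000·-1.0000 = 0.5000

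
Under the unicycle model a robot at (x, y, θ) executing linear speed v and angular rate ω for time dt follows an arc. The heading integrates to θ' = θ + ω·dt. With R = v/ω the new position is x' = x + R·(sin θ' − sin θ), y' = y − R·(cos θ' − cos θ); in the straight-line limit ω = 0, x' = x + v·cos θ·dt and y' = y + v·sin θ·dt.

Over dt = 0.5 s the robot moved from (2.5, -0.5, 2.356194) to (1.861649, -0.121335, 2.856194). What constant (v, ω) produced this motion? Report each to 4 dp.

v = 1.5000, ω = 1.0000

Δθ = 2.856194 − 2.356194 = 0.500000
ω = Δθ/dt = 0.500000/0.5 = 1.0000
R = Δx/(sin θ' − sin θ) = 1.5000
v = R·ω = 1.5000·1.0000 = 1.5000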